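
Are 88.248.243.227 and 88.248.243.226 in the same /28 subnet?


Mask: 255.255.255.240
88.248.243.227 AND mask = 88.248.243.224
88.248.243.226 AND mask = 88.248.243.224
Yes, same subnet (88.248.243.224)


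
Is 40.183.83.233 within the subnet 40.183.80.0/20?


Subnet network: 40.183.80.0
Test IP AND mask: 40.183.80.0
Yes, 40.183.83.233 is in 40.183.80.0/20


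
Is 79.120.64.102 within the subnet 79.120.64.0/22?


Subnet network: 79.120.64.0
Test IP AND mask: 79.120.64.0
Yes, 79.120.64.102 is in 79.120.64.0/22


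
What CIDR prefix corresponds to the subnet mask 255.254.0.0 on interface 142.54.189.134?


Binary: 11111111.11111110.00000000.00000000
Count leading 1s
Prefix: /15


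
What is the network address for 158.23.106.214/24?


IP:   10011110.00010111.01101010.11010110
Mask: 11111111.11111111.11111111.00000000
AND operation:
Net:  10011110.00010111.01101010.00000000
Network: 158.23.106.0/24


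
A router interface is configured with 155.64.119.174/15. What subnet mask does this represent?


/15 means 15 network bits, 17 host bits
Binary: 11111111111111100000000000000000
Mask: 255.254.0.0


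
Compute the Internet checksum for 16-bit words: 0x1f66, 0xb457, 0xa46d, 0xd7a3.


Sum all words (with carry folding):
+ 0x1f66 = 0x1f66
+ 0xb457 = 0xd3bd
+ 0xa46d = 0x782b
+ 0xd7a3 = 0x4fcf
One's complement: ~0x4fcf
Checksum = 0xb030


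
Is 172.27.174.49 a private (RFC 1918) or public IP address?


RFC 1918 private ranges:
  10.0.0.0/8 (10.0.0.0 - 10.255.255.255)
  172.16.0.0/12 (172.16.0.0 - 172.31.255.255)
  192.168.0.0/16 (192.168.0.0 - 192.168.255.255)
Private (in 172.16.0.0/12)


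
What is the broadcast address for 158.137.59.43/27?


Network: 158.137.59.32/27
Host bits = 5
Set all host bits to 1:
Broadcast: 158.137.59.63


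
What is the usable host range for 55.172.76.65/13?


Network: 55.168.0.0
Broadcast: 55.175.255.255
First usable = network + 1
Last usable = broadcast - 1
Range: 55.168.0.1 to 55.175.255.254


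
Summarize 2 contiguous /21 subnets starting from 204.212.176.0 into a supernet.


Original prefix: /21
Number of subnets: 2 = 2^1
New prefix = 21 - 1 = 20
Supernet: 204.212.176.0/20


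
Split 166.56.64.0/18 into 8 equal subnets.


New prefix = 18 + 3 = 21
Each subnet has 2048 addresses
  166.56.64.0/21
  166.56.72.0/21
  166.56.80.0/21
  166.56.88.0/21
  166.56.96.0/21
  166.56.104.0/21
  166.56.112.0/21
  166.56.120.0/21
Subnets: 166.56.64.0/21, 166.56.72.0/21, 166.56.80.0/21, 166.56.88.0/21, 166.56.96.0/21, 166.56.104.0/21, 166.56.112.0/21, 166.56.120.0/21


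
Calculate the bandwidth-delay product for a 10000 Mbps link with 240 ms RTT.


BDP = bandwidth * RTT
= 10000 Mbps * 240 ms
= 10000 * 1e6 * 240 / 1000 bits
= 2400000000 bits
= 300000000 bytes
= 292968.75 KB
BDP = 2400000000 bits (300000000 bytes)


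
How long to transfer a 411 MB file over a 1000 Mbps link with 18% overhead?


Effective throughput = 1000 * (1 - 18/100) = 820.0 Mbps
File size in Mb = 411 * 8 = 3288 Mb
Time = 3288 / 820.0
Time = 4.0098 seconds


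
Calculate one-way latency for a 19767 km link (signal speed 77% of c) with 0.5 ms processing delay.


Speed = 0.77 * 3e5 km/s = 231000 km/s
Propagation delay = 19767 / 231000 = 0.0856 s = 85.5714 ms
Processing delay = 0.5 ms
Total one-way latency = 86.0714 ms


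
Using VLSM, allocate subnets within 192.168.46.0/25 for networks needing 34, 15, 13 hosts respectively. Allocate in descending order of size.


34 hosts -> /26 (62 usable): 192.168.46.0/26
15 hosts -> /27 (30 usable): 192.168.46.64/27
13 hosts -> /28 (14 usable): 192.168.46.96/28
Allocation: 192.168.46.0/26 (34 hosts, 62 usable); 192.168.46.64/27 (15 hosts, 30 usable); 192.168.46.96/28 (13 hosts, 14 usable)


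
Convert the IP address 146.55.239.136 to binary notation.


146 = 10010010
55 = 00110111
239 = 11101111
136 = 10001000
Binary: 10010010.00110111.11101111.10001000


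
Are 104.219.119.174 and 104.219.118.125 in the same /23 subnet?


Mask: 255.255.254.0
104.219.119.174 AND mask = 104.219.118.0
104.219.118.125 AND mask = 104.219.118.0
Yes, same subnet (104.219.118.0)


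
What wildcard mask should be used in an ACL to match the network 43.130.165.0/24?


Subnet mask: 255.255.255.0
Wildcard = 255.255.255.255 - subnet mask
255 - 255 = 0
255 - 255 = 0
255 - 255 = 0
255 - 0 = 255
Wildcard: 0.0.0.255


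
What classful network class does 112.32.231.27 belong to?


First octet: 112
Binary: 01110000
0xxxxxxx -> Class A (1-126)
Class A, default mask 255.0.0.0 (/8)


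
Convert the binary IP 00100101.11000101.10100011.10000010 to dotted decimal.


00100101 = 37
11000101 = 197
10100011 = 163
10000010 = 130
IP: 37.197.163.130


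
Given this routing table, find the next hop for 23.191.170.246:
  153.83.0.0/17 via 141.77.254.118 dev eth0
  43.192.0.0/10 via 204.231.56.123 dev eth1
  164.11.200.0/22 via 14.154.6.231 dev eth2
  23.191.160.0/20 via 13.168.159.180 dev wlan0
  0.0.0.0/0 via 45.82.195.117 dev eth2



Longest prefix match for 23.191.170.246:
  /17 153.83.0.0: no
  /10 43.192.0.0: no
  /22 164.11.200.0: no
  /20 23.191.160.0: MATCH
  /0 0.0.0.0: MATCH
Selected: next-hop 13.168.159.180 via wlan0 (matched /20)


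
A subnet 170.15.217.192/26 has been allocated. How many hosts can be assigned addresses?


Host bits = 32 - 26 = 6
Total addresses = 2^6 = 64
Usable = total - 2 (network and broadcast)
Usable hosts: 62


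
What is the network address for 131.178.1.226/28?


IP:   10000011.10110010.00000001.11100010
Mask: 11111111.11111111.11111111.11110000
AND operation:
Net:  10000011.10110010.00000001.11100000
Network: 131.178.1.224/28


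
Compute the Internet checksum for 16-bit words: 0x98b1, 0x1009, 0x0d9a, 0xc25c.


Sum all words (with carry folding):
+ 0x98b1 = 0x98b1
+ 0x1009 = 0xa8ba
+ 0x0d9a = 0xb654
+ 0xc25c = 0x78b1
One's complement: ~0x78b1
Checksum = 0x874e


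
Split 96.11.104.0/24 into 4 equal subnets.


New prefix = 24 + 2 = 26
Each subnet has 64 addresses
  96.11.104.0/26
  96.11.104.64/26
  96.11.104.128/26
  96.11.104.192/26
Subnets: 96.11.104.0/26, 96.11.104.64/26, 96.11.104.128/26, 96.11.104.192/26


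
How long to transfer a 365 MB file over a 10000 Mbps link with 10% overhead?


Effective throughput = 10000 * (1 - 10/100) = 9000 Mbps
File size in Mb = 365 * 8 = 2920 Mb
Time = 2920 / 9000
Time = 0.3244 seconds


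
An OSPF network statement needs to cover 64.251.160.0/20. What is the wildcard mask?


Subnet mask: 255.255.240.0
Wildcard = 255.255.255.255 - subnet mask
255 - 255 = 0
255 - 255 = 0
255 - 240 = 15
255 - 0 = 255
Wildcard: 0.0.15.255


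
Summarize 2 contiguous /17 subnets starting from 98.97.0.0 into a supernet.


Original prefix: /17
Number of subnets: 2 = 2^1
New prefix = 17 - 1 = 16
Supernet: 98.97.0.0/16


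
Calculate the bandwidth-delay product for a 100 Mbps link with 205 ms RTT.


BDP = bandwidth * RTT
= 100 Mbps * 205 ms
= 100 * 1e6 * 205 / 1000 bits
= 20500000 bits
= 2562500 bytes
= 2502.4414 KB
BDP = 20500000 bits (2562500 bytes)


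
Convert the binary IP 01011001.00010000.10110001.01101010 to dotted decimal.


01011001 = 89
00010000 = 16
10110001 = 177
01101010 = 106
IP: 89.16.177.106


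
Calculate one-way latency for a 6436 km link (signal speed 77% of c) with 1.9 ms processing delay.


Speed = 0.77 * 3e5 km/s = 231000 km/s
Propagation delay = 6436 / 231000 = 0.0279 s = 27.8615 ms
Processing delay = 1.9 ms
Total one-way latency = 29.7615 ms


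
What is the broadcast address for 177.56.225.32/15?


Network: 177.56.0.0/15
Host bits = 17
Set all host bits to 1:
Broadcast: 177.57.255.255


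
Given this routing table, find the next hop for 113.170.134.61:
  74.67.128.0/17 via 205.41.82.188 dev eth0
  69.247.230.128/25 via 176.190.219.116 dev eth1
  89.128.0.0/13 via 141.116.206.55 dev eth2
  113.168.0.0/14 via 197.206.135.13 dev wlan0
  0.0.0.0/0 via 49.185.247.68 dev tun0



Longest prefix match for 113.170.134.61:
  /17 74.67.128.0: no
  /25 69.247.230.128: no
  /13 89.128.0.0: no
  /14 113.168.0.0: MATCH
  /0 0.0.0.0: MATCH
Selected: next-hop 197.206.135.13 via wlan0 (matched /14)


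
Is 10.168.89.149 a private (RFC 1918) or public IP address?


RFC 1918 private ranges:
  10.0.0.0/8 (10.0.0.0 - 10.255.255.255)
  172.16.0.0/12 (172.16.0.0 - 172.31.255.255)
  192.168.0.0/16 (192.168.0.0 - 192.168.255.255)
Private (in 10.0.0.0/8)


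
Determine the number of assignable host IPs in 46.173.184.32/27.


Host bits = 32 - 27 = 5
Total addresses = 2^5 = 32
Usable = total - 2 (network and broadcast)
Usable hosts: 30


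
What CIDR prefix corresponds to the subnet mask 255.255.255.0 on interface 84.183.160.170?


Binary: 11111111.11111111.11111111.00000000
Count leading 1s
Prefix: /24


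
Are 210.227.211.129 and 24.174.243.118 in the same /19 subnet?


Mask: 255.255.224.0
210.227.211.129 AND mask = 210.227.192.0
24.174.243.118 AND mask = 24.174.224.0
No, different subnets (210.227.192.0 vs 24.174.224.0)


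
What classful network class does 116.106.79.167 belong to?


First octet: 116
Binary: 01110100
0xxxxxxx -> Class A (1-126)
Class A, default mask 255.0.0.0 (/8)


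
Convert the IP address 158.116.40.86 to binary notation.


158 = 10011110
116 = 01110100
40 = 00101000
86 = 01010110
Binary: 10011110.01110100.00101000.01010110


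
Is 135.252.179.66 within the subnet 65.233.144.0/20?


Subnet network: 65.233.144.0
Test IP AND mask: 135.252.176.0
No, 135.252.179.66 is not in 65.233.144.0/20


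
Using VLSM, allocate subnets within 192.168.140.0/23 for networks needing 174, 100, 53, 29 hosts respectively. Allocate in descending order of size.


174 hosts -> /24 (254 usable): 192.168.140.0/24
100 hosts -> /25 (126 usable): 192.168.141.0/25
53 hosts -> /26 (62 usable): 192.168.141.128/26
29 hosts -> /27 (30 usable): 192.168.141.192/27
Allocation: 192.168.140.0/24 (174 hosts, 254 usable); 192.168.141.0/25 (100 hosts, 126 usable); 192.168.141.128/26 (53 hosts, 62 usable); 192.168.141.192/27 (29 hosts, 30 usable)


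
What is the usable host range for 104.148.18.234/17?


Network: 104.148.0.0
Broadcast: 104.148.127.255
First usable = network + 1
Last usable = broadcast - 1
Range: 104.148.0.1 to 104.148.127.254


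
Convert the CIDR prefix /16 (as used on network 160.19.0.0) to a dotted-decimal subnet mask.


/16 means 16 network bits, 16 host bits
Binary: 11111111111111110000000000000000
Mask: 255.255.0.0


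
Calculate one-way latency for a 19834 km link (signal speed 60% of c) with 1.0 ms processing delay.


Speed = 0.6 * 3e5 km/s = 180000 km/s
Propagation delay = 19834 / 180000 = 0.1102 s = 110.1889 ms
Processing delay = 1.0 ms
Total one-way latency = 111.1889 ms


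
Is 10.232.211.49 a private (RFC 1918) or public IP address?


RFC 1918 private ranges:
  10.0.0.0/8 (10.0.0.0 - 10.255.255.255)
  172.16.0.0/12 (172.16.0.0 - 172.31.255.255)
  192.168.0.0/16 (192.168.0.0 - 192.168.255.255)
Private (in 10.0.0.0/8)


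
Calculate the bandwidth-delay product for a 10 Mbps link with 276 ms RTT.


BDP = bandwidth * RTT
= 10 Mbps * 276 ms
= 10 * 1e6 * 276 / 1000 bits
= 2760000 bits
= 345000 bytes
= 336.9141 KB
BDP = 2760000 bits (345000 bytes)


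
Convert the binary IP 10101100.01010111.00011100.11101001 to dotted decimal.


10101100 = 172
01010111 = 87
00011100 = 28
11101001 = 233
IP: 172.87.28.233


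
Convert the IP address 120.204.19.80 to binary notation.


120 = 01111000
204 = 11001100
19 = 00010011
80 = 01010000
Binary: 01111000.11001100.00010011.01010000


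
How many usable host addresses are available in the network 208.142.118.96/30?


Host bits = 32 - 30 = 2
Total addresses = 2^2 = 4
Usable = total - 2 (network and broadcast)
Usable hosts: 2


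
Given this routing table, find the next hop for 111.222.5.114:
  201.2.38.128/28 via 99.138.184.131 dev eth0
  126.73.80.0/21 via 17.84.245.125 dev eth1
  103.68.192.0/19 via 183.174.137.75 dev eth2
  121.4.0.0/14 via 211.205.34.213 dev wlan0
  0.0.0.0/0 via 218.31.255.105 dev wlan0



Longest prefix match for 111.222.5.114:
  /28 201.2.38.128: no
  /21 126.73.80.0: no
  /19 103.68.192.0: no
  /14 121.4.0.0: no
  /0 0.0.0.0: MATCH
Selected: next-hop 218.31.255.105 via wlan0 (matched /0)


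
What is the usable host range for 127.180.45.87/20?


Network: 127.180.32.0
Broadcast: 127.180.47.255
First usable = network + 1
Last usable = broadcast - 1
Range: 127.180.32.1 to 127.180.47.254


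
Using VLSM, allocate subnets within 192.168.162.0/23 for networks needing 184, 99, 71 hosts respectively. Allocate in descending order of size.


184 hosts -> /24 (254 usable): 192.168.162.0/24
99 hosts -> /25 (126 usable): 192.168.163.0/25
71 hosts -> /25 (126 usable): 192.168.163.128/25
Allocation: 192.168.162.0/24 (184 hosts, 254 usable); 192.168.163.0/25 (99 hosts, 126 usable); 192.168.163.128/25 (71 hosts, 126 usable)


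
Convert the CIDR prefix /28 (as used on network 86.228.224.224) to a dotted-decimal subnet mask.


/28 means 28 network bits, 4 host bits
Binary: 11111111111111111111111111110000
Mask: 255.255.255.240


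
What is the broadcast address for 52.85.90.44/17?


Network: 52.85.0.0/17
Host bits = 15
Set all host bits to 1:
Broadcast: 52.85.127.255


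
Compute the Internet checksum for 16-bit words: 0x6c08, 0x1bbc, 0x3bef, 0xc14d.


Sum all words (with carry folding):
+ 0x6c08 = 0x6c08
+ 0x1bbc = 0x87c4
+ 0x3bef = 0xc3b3
+ 0xc14d = 0x8501
One's complement: ~0x8501
Checksum = 0x7afe


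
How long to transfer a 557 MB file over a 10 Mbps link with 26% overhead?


Effective throughput = 10 * (1 - 26/100) = 7.4 Mbps
File size in Mb = 557 * 8 = 4456 Mb
Time = 4456 / 7.4
Time = 602.1622 seconds


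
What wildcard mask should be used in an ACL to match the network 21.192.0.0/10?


Subnet mask: 255.192.0.0
Wildcard = 255.255.255.255 - subnet mask
255 - 255 = 0
255 - 192 = 63
255 - 0 = 255
255 - 0 = 255
Wildcard: 0.63.255.255


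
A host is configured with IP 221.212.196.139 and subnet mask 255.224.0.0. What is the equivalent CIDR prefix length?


Binary: 11111111.11100000.00000000.00000000
Count leading 1s
Prefix: /11


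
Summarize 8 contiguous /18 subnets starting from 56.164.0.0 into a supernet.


Original prefix: /18
Number of subnets: 8 = 2^3
New prefix = 18 - 3 = 15
Supernet: 56.164.0.0/15


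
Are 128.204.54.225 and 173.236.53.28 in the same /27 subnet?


Mask: 255.255.255.224
128.204.54.225 AND mask = 128.204.54.224
173.236.53.28 AND mask = 173.236.53.0
No, different subnets (128.204.54.224 vs 173.236.53.0)


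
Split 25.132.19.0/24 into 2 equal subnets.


New prefix = 24 + 1 = 25
Each subnet has 128 addresses
  25.132.19.0/25
  25.132.19.128/25
Subnets: 25.132.19.0/25, 25.132.19.128/25


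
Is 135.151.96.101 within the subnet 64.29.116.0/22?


Subnet network: 64.29.116.0
Test IP AND mask: 135.151.96.0
No, 135.151.96.101 is not in 64.29.116.0/22


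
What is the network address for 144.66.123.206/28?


IP:   10010000.01000010.01111011.11001110
Mask: 11111111.11111111.11111111.11110000
AND operation:
Net:  10010000.01000010.01111011.11000000
Network: 144.66.123.192/28


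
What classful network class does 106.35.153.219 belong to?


First octet: 106
Binary: 01101010
0xxxxxxx -> Class A (1-126)
Class A, default mask 255.0.0.0 (/8)


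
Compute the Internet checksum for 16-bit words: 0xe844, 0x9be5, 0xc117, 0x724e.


Sum all words (with carry folding):
+ 0xe844 = 0xe844
+ 0x9be5 = 0x842a
+ 0xc117 = 0x4542
+ 0x724e = 0xb790
One's complement: ~0xb790
Checksum = 0x486f


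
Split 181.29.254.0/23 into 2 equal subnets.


New prefix = 23 + 1 = 24
Each subnet has 256 addresses
  181.29.254.0/24
  181.29.255.0/24
Subnets: 181.29.254.0/24, 181.29.255.0/24


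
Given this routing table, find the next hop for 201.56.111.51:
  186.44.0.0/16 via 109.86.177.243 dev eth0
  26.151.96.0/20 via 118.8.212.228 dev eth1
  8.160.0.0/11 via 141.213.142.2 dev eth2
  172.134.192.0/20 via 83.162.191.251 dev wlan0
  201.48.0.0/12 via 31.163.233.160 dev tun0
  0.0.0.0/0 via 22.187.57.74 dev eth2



Longest prefix match for 201.56.111.51:
  /16 186.44.0.0: no
  /20 26.151.96.0: no
  /11 8.160.0.0: no
  /20 172.134.192.0: no
  /12 201.48.0.0: MATCH
  /0 0.0.0.0: MATCH
Selected: next-hop 31.163.233.160 via tun0 (matched /12)


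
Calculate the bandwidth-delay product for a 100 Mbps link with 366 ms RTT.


BDP = bandwidth * RTT
= 100 Mbps * 366 ms
= 100 * 1e6 * 366 / 1000 bits
= 36600000 bits
= 4575000 bytes
= 4467.7734 KB
BDP = 36600000 bits (4575000 bytes)


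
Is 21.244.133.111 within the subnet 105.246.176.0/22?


Subnet network: 105.246.176.0
Test IP AND mask: 21.244.132.0
No, 21.244.133.111 is not in 105.246.176.0/22


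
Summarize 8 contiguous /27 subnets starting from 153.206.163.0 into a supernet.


Original prefix: /27
Number of subnets: 8 = 2^3
New prefix = 27 - 3 = 24
Supernet: 153.206.163.0/24


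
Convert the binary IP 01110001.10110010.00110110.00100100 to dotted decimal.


01110001 = 113
10110010 = 178
00110110 = 54
00100100 = 36
IP: 113.178.54.36


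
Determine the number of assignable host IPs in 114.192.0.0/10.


Host bits = 32 - 10 = 22
Total addresses = 2^22 = 4194304
Usable = total - 2 (network and broadcast)
Usable hosts: 4194302


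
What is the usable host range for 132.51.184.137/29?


Network: 132.51.184.136
Broadcast: 132.51.184.143
First usable = network + 1
Last usable = broadcast - 1
Range: 132.51.184.137 to 132.51.184.142


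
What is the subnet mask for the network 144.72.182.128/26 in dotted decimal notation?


/26 means 26 network bits, 6 host bits
Binary: 11111111111111111111111111000000
Mask: 255.255.255.192


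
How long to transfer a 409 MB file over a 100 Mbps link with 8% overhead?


Effective throughput = 100 * (1 - 8/100) = 92 Mbps
File size in Mb = 409 * 8 = 3272 Mb
Time = 3272 / 92
Time = 35.5652 seconds


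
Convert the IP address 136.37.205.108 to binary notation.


136 = 10001000
37 = 00100101
205 = 11001101
108 = 01101100
Binary: 10001000.00100101.11001101.01101100


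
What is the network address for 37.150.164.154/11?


IP:   00100101.10010110.10100100.10011010
Mask: 11111111.11100000.00000000.00000000
AND operation:
Net:  00100101.10000000.00000000.00000000
Network: 37.128.0.0/11


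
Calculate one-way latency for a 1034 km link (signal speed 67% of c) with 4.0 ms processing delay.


Speed = 0.67 * 3e5 km/s = 201000 km/s
Propagation delay = 1034 / 201000 = 0.0051 s = 5.1443 ms
Processing delay = 4.0 ms
Total one-way latency = 9.1443 ms


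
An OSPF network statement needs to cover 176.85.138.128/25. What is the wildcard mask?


Subnet mask: 255.255.255.128
Wildcard = 255.255.255.255 - subnet mask
255 - 255 = 0
255 - 255 = 0
255 - 255 = 0
255 - 128 = 127
Wildcard: 0.0.0.127


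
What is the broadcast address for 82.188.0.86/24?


Network: 82.188.0.0/24
Host bits = 8
Set all host bits to 1:
Broadcast: 82.188.0.255


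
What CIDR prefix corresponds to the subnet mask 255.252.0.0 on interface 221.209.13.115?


Binary: 11111111.11111100.00000000.00000000
Count leading 1s
Prefix: /14


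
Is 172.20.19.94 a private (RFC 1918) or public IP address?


RFC 1918 private ranges:
  10.0.0.0/8 (10.0.0.0 - 10.255.255.255)
  172.16.0.0/12 (172.16.0.0 - 172.31.255.255)
  192.168.0.0/16 (192.168.0.0 - 192.168.255.255)
Private (in 172.16.0.0/12)


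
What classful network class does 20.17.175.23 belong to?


First octet: 20
Binary: 00010100
0xxxxxxx -> Class A (1-126)
Class A, default mask 255.0.0.0 (/8)


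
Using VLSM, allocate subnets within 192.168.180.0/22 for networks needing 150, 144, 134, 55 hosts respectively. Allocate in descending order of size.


150 hosts -> /24 (254 usable): 192.168.180.0/24
144 hosts -> /24 (254 usable): 192.168.181.0/24
134 hosts -> /24 (254 usable): 192.168.182.0/24
55 hosts -> /26 (62 usable): 192.168.183.0/26
Allocation: 192.168.180.0/24 (150 hosts, 254 usable); 192.168.181.0/24 (144 hosts, 254 usable); 192.168.182.0/24 (134 hosts, 254 usable); 192.168.183.0/26 (55 hosts, 62 usable)


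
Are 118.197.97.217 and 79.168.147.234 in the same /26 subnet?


Mask: 255.255.255.192
118.197.97.217 AND mask = 118.197.97.192
79.168.147.234 AND mask = 79.168.147.192
No, different subnets (118.197.97.192 vs 79.168.147.192)


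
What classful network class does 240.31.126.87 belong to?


First octet: 240
Binary: 11110000
1111xxxx -> Class E (240-255)
Class E (reserved), default mask N/A


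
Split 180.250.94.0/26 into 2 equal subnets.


New prefix = 26 + 1 = 27
Each subnet has 32 addresses
  180.250.94.0/27
  180.250.94.32/27
Subnets: 180.250.94.0/27, 180.250.94.32/27


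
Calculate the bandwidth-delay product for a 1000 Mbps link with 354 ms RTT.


BDP = bandwidth * RTT
= 1000 Mbps * 354 ms
= 1000 * 1e6 * 354 / 1000 bits
= 354000000 bits
= 44250000 bytes
= 43212.8906 KB
BDP = 354000000 bits (44250000 bytes)


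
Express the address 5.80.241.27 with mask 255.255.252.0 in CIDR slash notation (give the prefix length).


Binary: 11111111.11111111.11111100.00000000
Count leading 1s
Prefix: /22


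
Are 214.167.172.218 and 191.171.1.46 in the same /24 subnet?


Mask: 255.255.255.0
214.167.172.218 AND mask = 214.167.172.0
191.171.1.46 AND mask = 191.171.1.0
No, different subnets (214.167.172.0 vs 191.171.1.0)


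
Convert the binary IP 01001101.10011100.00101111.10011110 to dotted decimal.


01001101 = 77
10011100 = 156
00101111 = 47
10011110 = 158
IP: 77.156.47.158


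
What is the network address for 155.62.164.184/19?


IP:   10011011.00111110.10100100.10111000
Mask: 11111111.11111111.11100000.00000000
AND operation:
Net:  10011011.00111110.10100000.00000000
Network: 155.62.160.0/19


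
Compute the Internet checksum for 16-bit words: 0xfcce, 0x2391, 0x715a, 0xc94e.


Sum all words (with carry folding):
+ 0xfcce = 0xfcce
+ 0x2391 = 0x2060
+ 0x715a = 0x91ba
+ 0xc94e = 0x5b09
One's complement: ~0x5b09
Checksum = 0xa4f6


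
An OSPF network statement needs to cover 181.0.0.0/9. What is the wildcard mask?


Subnet mask: 255.128.0.0
Wildcard = 255.255.255.255 - subnet mask
255 - 255 = 0
255 - 128 = 127
255 - 0 = 255
255 - 0 = 255
Wildcard: 0.127.255.255


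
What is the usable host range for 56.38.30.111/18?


Network: 56.38.0.0
Broadcast: 56.38.63.255
First usable = network + 1
Last usable = broadcast - 1
Range: 56.38.0.1 to 56.38.63.254


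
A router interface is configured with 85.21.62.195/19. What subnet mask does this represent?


/19 means 19 network bits, 13 host bits
Binary: 11111111111111111110000000000000
Mask: 255.255.224.0


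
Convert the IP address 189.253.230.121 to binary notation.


189 = 10111101
253 = 11111101
230 = 11100110
121 = 01111001
Binary: 10111101.11111101.11100110.01111001


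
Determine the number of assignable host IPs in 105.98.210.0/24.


Host bits = 32 - 24 = 8
Total addresses = 2^8 = 256
Usable = total - 2 (network and broadcast)
Usable hosts: 254


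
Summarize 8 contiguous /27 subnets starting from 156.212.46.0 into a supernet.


Original prefix: /27
Number of subnets: 8 = 2^3
New prefix = 27 - 3 = 24
Supernet: 156.212.46.0/24


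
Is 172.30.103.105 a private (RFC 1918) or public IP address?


RFC 1918 private ranges:
  10.0.0.0/8 (10.0.0.0 - 10.255.255.255)
  172.16.0.0/12 (172.16.0.0 - 172.31.255.255)
  192.168.0.0/16 (192.168.0.0 - 192.168.255.255)
Private (in 172.16.0.0/12)


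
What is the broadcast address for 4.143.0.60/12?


Network: 4.128.0.0/12
Host bits = 20
Set all host bits to 1:
Broadcast: 4.143.255.255


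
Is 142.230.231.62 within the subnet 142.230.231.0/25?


Subnet network: 142.230.231.0
Test IP AND mask: 142.230.231.0
Yes, 142.230.231.62 is in 142.230.231.0/25


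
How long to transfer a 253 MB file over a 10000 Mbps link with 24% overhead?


Effective throughput = 10000 * (1 - 24/100) = 7600 Mbps
File size in Mb = 253 * 8 = 2024 Mb
Time = 2024 / 7600
Time = 0.2663 seconds


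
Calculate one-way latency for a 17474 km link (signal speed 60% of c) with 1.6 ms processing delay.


Speed = 0.6 * 3e5 km/s = 180000 km/s
Propagation delay = 17474 / 180000 = 0.0971 s = 97.0778 ms
Processing delay = 1.6 ms
Total one-way latency = 98.6778 ms


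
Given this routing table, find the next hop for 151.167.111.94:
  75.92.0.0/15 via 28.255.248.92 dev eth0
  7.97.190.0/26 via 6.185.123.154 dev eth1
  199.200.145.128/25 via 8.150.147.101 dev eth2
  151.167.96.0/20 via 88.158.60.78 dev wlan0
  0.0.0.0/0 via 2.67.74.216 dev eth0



Longest prefix match for 151.167.111.94:
  /15 75.92.0.0: no
  /26 7.97.190.0: no
  /25 199.200.145.128: no
  /20 151.167.96.0: MATCH
  /0 0.0.0.0: MATCH
Selected: next-hop 88.158.60.78 via wlan0 (matched /20)


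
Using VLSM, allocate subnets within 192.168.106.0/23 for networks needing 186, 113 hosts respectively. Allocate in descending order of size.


186 hosts -> /24 (254 usable): 192.168.106.0/24
113 hosts -> /25 (126 usable): 192.168.107.0/25
Allocation: 192.168.106.0/24 (186 hosts, 254 usable); 192.168.107.0/25 (113 hosts, 126 usable)


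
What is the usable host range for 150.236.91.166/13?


Network: 150.232.0.0
Broadcast: 150.239.255.255
First usable = network + 1
Last usable = broadcast - 1
Range: 150.232.0.1 to 150.239.255.254


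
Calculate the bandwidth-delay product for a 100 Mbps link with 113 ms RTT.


BDP = bandwidth * RTT
= 100 Mbps * 113 ms
= 100 * 1e6 * 113 / 1000 bits
= 11300000 bits
= 1412500 bytes
= 1379.3945 KB
BDP = 11300000 bits (1412500 bytes)


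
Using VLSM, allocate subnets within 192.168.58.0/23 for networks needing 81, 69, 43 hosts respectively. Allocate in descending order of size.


81 hosts -> /25 (126 usable): 192.168.58.0/25
69 hosts -> /25 (126 usable): 192.168.58.128/25
43 hosts -> /26 (62 usable): 192.168.59.0/26
Allocation: 192.168.58.0/25 (81 hosts, 126 usable); 192.168.58.128/25 (69 hosts, 126 usable); 192.168.59.0/26 (43 hosts, 62 usable)


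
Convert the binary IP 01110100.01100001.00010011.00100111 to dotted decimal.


01110100 = 116
01100001 = 97
00010011 = 19
00100111 = 39
IP: 116.97.19.39


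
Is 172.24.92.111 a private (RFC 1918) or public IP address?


RFC 1918 private ranges:
  10.0.0.0/8 (10.0.0.0 - 10.255.255.255)
  172.16.0.0/12 (172.16.0.0 - 172.31.255.255)
  192.168.0.0/16 (192.168.0.0 - 192.168.255.255)
Private (in 172.16.0.0/12)


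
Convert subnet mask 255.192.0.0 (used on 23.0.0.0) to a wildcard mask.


Subnet mask: 255.192.0.0
Wildcard = 255.255.255.255 - subnet mask
255 - 255 = 0
255 - 192 = 63
255 - 0 = 255
255 - 0 = 255
Wildcard: 0.63.255.255


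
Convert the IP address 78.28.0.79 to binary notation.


78 = 01001110
28 = 00011100
0 = 00000000
79 = 01001111
Binary: 01001110.00011100.00000000.01001111


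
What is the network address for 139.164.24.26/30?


IP:   10001011.10100100.00011000.00011010
Mask: 11111111.11111111.11111111.11111100
AND operation:
Net:  10001011.10100100.00011000.00011000
Network: 139.164.24.24/30


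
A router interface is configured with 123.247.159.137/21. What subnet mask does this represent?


/21 means 21 network bits, 11 host bits
Binary: 11111111111111111111100000000000
Mask: 255.255.248.0


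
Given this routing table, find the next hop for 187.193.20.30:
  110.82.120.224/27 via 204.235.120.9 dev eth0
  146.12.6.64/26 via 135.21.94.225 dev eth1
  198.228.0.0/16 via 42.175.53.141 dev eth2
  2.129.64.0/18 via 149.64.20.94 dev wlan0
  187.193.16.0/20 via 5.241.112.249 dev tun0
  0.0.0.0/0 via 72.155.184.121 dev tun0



Longest prefix match for 187.193.20.30:
  /27 110.82.120.224: no
  /26 146.12.6.64: no
  /16 198.228.0.0: no
  /18 2.129.64.0: no
  /20 187.193.16.0: MATCH
  /0 0.0.0.0: MATCH
Selected: next-hop 5.241.112.249 via tun0 (matched /20)


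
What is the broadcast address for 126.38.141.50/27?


Network: 126.38.141.32/27
Host bits = 5
Set all host bits to 1:
Broadcast: 126.38.141.63


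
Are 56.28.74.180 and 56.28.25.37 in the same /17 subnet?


Mask: 255.255.128.0
56.28.74.180 AND mask = 56.28.0.0
56.28.25.37 AND mask = 56.28.0.0
Yes, same subnet (56.28.0.0)


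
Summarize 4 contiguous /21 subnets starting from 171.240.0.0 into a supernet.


Original prefix: /21
Number of subnets: 4 = 2^2
New prefix = 21 - 2 = 19
Supernet: 171.240.0.0/19


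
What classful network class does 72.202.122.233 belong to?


First octet: 72
Binary: 01001000
0xxxxxxx -> Class A (1-126)
Class A, default mask 255.0.0.0 (/8)


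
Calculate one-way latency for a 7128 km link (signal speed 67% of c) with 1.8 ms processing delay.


Speed = 0.67 * 3e5 km/s = 201000 km/s
Propagation delay = 7128 / 201000 = 0.0355 s = 35.4627 ms
Processing delay = 1.8 ms
Total one-way latency = 37.2627 ms


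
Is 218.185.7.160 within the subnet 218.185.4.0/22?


Subnet network: 218.185.4.0
Test IP AND mask: 218.185.4.0
Yes, 218.185.7.160 is in 218.185.4.0/22


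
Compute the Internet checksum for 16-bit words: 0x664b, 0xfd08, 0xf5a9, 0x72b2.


Sum all words (with carry folding):
+ 0x664b = 0x664b
+ 0xfd08 = 0x6354
+ 0xf5a9 = 0x58fe
+ 0x72b2 = 0xcbb0
One's complement: ~0xcbb0
Checksum = 0x344f


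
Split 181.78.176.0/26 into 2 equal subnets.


New prefix = 26 + 1 = 27
Each subnet has 32 addresses
  181.78.176.0/27
  181.78.176.32/27
Subnets: 181.78.176.0/27, 181.78.176.32/27


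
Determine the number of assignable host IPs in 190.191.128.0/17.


Host bits = 32 - 17 = 15
Total addresses = 2^15 = 32768
Usable = total - 2 (network and broadcast)
Usable hosts: 32766


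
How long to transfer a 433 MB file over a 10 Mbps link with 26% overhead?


Effective throughput = 10 * (1 - 26/100) = 7.4 Mbps
File size in Mb = 433 * 8 = 3464 Mb
Time = 3464 / 7.4
Time = 468.1081 seconds


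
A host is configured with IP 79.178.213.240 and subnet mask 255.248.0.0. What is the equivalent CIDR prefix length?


Binary: 11111111.11111000.00000000.00000000
Count leading 1s
Prefix: /13


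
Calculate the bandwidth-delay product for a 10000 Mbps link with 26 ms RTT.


BDP = bandwidth * RTT
= 10000 Mbps * 26 ms
= 10000 * 1e6 * 26 / 1000 bits
= 260000000 bits
= 32500000 bytes
= 31738.2812 KB
BDP = 260000000 bits (32500000 bytes)


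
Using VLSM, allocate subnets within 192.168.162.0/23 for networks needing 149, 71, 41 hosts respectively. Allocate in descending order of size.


149 hosts -> /24 (254 usable): 192.168.162.0/24
71 hosts -> /25 (126 usable): 192.168.163.0/25
41 hosts -> /26 (62 usable): 192.168.163.128/26
Allocation: 192.168.162.0/24 (149 hosts, 254 usable); 192.168.163.0/25 (71 hosts, 126 usable); 192.168.163.128/26 (41 hosts, 62 usable)


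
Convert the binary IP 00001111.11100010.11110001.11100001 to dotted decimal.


00001111 = 15
11100010 = 226
11110001 = 241
11100001 = 225
IP: 15.226.241.225


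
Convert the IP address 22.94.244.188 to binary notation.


22 = 00010110
94 = 01011110
244 = 11110100
188 = 10111100
Binary: 00010110.01011110.11110100.10111100


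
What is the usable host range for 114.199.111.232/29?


Network: 114.199.111.232
Broadcast: 114.199.111.239
First usable = network + 1
Last usable = broadcast - 1
Range: 114.199.111.233 to 114.199.111.238


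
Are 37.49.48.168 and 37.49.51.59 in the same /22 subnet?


Mask: 255.255.252.0
37.49.48.168 AND mask = 37.49.48.0
37.49.51.59 AND mask = 37.49.48.0
Yes, same subnet (37.49.48.0)


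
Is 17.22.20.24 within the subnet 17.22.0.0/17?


Subnet network: 17.22.0.0
Test IP AND mask: 17.22.0.0
Yes, 17.22.20.24 is in 17.22.0.0/17


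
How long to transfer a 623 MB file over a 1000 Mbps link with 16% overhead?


Effective throughput = 1000 * (1 - 16/100) = 840 Mbps
File size in Mb = 623 * 8 = 4984 Mb
Time = 4984 / 840
Time = 5.9333 seconds


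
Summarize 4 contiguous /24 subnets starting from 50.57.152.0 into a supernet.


Original prefix: /24
Number of subnets: 4 = 2^2
New prefix = 24 - 2 = 22
Supernet: 50.57.152.0/22


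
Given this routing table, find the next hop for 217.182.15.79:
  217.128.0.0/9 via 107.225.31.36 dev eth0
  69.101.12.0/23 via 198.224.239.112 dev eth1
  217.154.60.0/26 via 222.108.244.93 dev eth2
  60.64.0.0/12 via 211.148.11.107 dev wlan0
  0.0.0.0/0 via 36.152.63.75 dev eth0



Longest prefix match for 217.182.15.79:
  /9 217.128.0.0: MATCH
  /23 69.101.12.0: no
  /26 217.154.60.0: no
  /12 60.64.0.0: no
  /0 0.0.0.0: MATCH
Selected: next-hop 107.225.31.36 via eth0 (matched /9)


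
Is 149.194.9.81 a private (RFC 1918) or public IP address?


RFC 1918 private ranges:
  10.0.0.0/8 (10.0.0.0 - 10.255.255.255)
  172.16.0.0/12 (172.16.0.0 - 172.31.255.255)
  192.168.0.0/16 (192.168.0.0 - 192.168.255.255)
Public (not in any RFC 1918 range)


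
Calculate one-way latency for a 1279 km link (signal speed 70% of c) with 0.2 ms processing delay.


Speed = 0.7 * 3e5 km/s = 210000 km/s
Propagation delay = 1279 / 210000 = 0.0061 s = 6.0905 ms
Processing delay = 0.2 ms
Total one-way latency = 6.2905 ms


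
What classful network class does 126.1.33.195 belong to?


First octet: 126
Binary: 01111110
0xxxxxxx -> Class A (1-126)
Class A, default mask 255.0.0.0 (/8)


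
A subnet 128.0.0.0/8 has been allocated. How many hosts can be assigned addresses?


Host bits = 32 - 8 = 24
Total addresses = 2^24 = 16777216
Usable = total - 2 (network and broadcast)
Usable hosts: 16777214


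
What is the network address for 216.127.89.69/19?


IP:   11011000.01111111.01011001.01000101
Mask: 11111111.11111111.11100000.00000000
AND operation:
Net:  11011000.01111111.01000000.00000000
Network: 216.127.64.0/19


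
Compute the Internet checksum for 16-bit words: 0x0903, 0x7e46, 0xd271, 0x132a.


Sum all words (with carry folding):
+ 0x0903 = 0x0903
+ 0x7e46 = 0x8749
+ 0xd271 = 0x59bb
+ 0x132a = 0x6ce5
One's complement: ~0x6ce5
Checksum = 0x931a


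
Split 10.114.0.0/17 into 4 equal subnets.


New prefix = 17 + 2 = 19
Each subnet has 8192 addresses
  10.114.0.0/19
  10.114.32.0/19
  10.114.64.0/19
  10.114.96.0/19
Subnets: 10.114.0.0/19, 10.114.32.0/19, 10.114.64.0/19, 10.114.96.0/19


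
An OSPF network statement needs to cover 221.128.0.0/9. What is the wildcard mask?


Subnet mask: 255.128.0.0
Wildcard = 255.255.255.255 - subnet mask
255 - 255 = 0
255 - 128 = 127
255 - 0 = 255
255 - 0 = 255
Wildcard: 0.127.255.255


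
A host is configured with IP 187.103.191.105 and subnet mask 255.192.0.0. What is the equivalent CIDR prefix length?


Binary: 11111111.11000000.00000000.00000000
Count leading 1s
Prefix: /10


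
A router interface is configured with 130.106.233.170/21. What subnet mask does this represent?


/21 means 21 network bits, 11 host bits
Binary: 11111111111111111111100000000000
Mask: 255.255.248.0


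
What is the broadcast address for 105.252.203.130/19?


Network: 105.252.192.0/19
Host bits = 13
Set all host bits to 1:
Broadcast: 105.252.223.255


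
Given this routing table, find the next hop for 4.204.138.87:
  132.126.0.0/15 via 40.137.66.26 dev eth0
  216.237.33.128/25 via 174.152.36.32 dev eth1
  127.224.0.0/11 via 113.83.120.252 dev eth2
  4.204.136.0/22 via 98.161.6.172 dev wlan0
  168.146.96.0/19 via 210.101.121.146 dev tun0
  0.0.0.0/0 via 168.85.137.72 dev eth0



Longest prefix match for 4.204.138.87:
  /15 132.126.0.0: no
  /25 216.237.33.128: no
  /11 127.224.0.0: no
  /22 4.204.136.0: MATCH
  /19 168.146.96.0: no
  /0 0.0.0.0: MATCH
Selected: next-hop 98.161.6.172 via wlan0 (matched /22)


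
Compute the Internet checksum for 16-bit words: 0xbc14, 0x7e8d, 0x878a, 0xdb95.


Sum all words (with carry folding):
+ 0xbc14 = 0xbc14
+ 0x7e8d = 0x3aa2
+ 0x878a = 0xc22c
+ 0xdb95 = 0x9dc2
One's complement: ~0x9dc2
Checksum = 0x623d


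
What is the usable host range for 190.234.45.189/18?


Network: 190.234.0.0
Broadcast: 190.234.63.255
First usable = network + 1
Last usable = broadcast - 1
Range: 190.234.0.1 to 190.234.63.254


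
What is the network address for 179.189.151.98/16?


IP:   10110011.10111101.10010111.01100010
Mask: 11111111.11111111.00000000.00000000
AND operation:
Net:  10110011.10111101.00000000.00000000
Network: 179.189.0.0/16


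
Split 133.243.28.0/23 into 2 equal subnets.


New prefix = 23 + 1 = 24
Each subnet has 256 addresses
  133.243.28.0/24
  133.243.29.0/24
Subnets: 133.243.28.0/24, 133.243.29.0/24


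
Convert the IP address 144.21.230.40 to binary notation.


144 = 10010000
21 = 00010101
230 = 11100110
40 = 00101000
Binary: 10010000.00010101.11100110.00101000


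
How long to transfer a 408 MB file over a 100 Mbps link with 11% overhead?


Effective throughput = 100 * (1 - 11/100) = 89 Mbps
File size in Mb = 408 * 8 = 3264 Mb
Time = 3264 / 89
Time = 36.6742 seconds


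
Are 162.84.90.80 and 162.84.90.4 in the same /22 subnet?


Mask: 255.255.252.0
162.84.90.80 AND mask = 162.84.88.0
162.84.90.4 AND mask = 162.84.88.0
Yes, same subnet (162.84.88.0)


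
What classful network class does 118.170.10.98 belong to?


First octet: 118
Binary: 01110110
0xxxxxxx -> Class A (1-126)
Class A, default mask 255.0.0.0 (/8)


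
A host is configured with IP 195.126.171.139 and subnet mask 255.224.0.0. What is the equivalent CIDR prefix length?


Binary: 11111111.11100000.00000000.00000000
Count leading 1s
Prefix: /11


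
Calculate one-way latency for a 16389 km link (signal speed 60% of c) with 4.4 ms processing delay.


Speed = 0.6 * 3e5 km/s = 180000 km/s
Propagation delay = 16389 / 180000 = 0.0911 s = 91.05 ms
Processing delay = 4.4 ms
Total one-way latency = 95.45 ms


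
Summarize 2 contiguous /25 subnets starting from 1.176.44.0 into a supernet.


Original prefix: /25
Number of subnets: 2 = 2^1
New prefix = 25 - 1 = 24
Supernet: 1.176.44.0/24


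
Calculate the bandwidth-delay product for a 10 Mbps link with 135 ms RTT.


BDP = bandwidth * RTT
= 10 Mbps * 135 ms
= 10 * 1e6 * 135 / 1000 bits
= 1350000 bits
= 168750 bytes
= 164.7949 KB
BDP = 1350000 bits (168750 bytes)


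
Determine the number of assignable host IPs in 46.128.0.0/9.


Host bits = 32 - 9 = 23
Total addresses = 2^23 = 8388608
Usable = total - 2 (network and broadcast)
Usable hosts: 8388606


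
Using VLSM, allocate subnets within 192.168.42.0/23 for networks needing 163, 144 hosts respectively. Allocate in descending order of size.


163 hosts -> /24 (254 usable): 192.168.42.0/24
144 hosts -> /24 (254 usable): 192.168.43.0/24
Allocation: 192.168.42.0/24 (163 hosts, 254 usable); 192.168.43.0/24 (144 hosts, 254 usable)


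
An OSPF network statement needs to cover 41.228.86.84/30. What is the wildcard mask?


Subnet mask: 255.255.255.252
Wildcard = 255.255.255.255 - subnet mask
255 - 255 = 0
255 - 255 = 0
255 - 255 = 0
255 - 252 = 3
Wildcard: 0.0.0.3


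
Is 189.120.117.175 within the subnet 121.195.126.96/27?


Subnet network: 121.195.126.96
Test IP AND mask: 189.120.117.160
No, 189.120.117.175 is not in 121.195.126.96/27


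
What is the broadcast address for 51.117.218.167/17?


Network: 51.117.128.0/17
Host bits = 15
Set all host bits to 1:
Broadcast: 51.117.255.255


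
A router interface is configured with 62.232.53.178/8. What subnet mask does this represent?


/8 means 8 network bits, 24 host bits
Binary: 11111111000000000000000000000000
Mask: 255.0.0.0


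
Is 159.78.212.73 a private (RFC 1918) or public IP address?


RFC 1918 private ranges:
  10.0.0.0/8 (10.0.0.0 - 10.255.255.255)
  172.16.0.0/12 (172.16.0.0 - 172.31.255.255)
  192.168.0.0/16 (192.168.0.0 - 192.168.255.255)
Public (not in any RFC 1918 range)


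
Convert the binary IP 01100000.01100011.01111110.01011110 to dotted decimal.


01100000 = 96
01100011 = 99
01111110 = 126
01011110 = 94
IP: 96.99.126.94
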